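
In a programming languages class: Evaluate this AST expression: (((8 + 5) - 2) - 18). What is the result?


Expression: (((8 + 5) - 2) - 18)
Evaluating step by step:
  8 + 5 = 13
  13 - 2 = 11
  11 - 18 = -7
Result: -7

-7


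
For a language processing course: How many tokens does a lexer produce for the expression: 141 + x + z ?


Scanning '141 + x + z'
Token 1: '141' -> integer_literal
Token 2: '+' -> operator
Token 3: 'x' -> identifier
Token 4: '+' -> operator
Token 5: 'z' -> identifier
Total tokens: 5

5


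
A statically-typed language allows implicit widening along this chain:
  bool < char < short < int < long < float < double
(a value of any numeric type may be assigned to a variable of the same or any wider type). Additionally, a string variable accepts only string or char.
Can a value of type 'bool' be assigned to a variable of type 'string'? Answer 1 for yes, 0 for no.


Target variable type: string
Source value type: bool
Rule: string accepts only {string, char}
  source 'bool' in {string, char}? No
Result: 0

0


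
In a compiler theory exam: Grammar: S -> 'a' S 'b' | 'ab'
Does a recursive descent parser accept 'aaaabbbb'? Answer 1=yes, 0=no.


Grammar accepts strings of the form a^n b^n (n >= 1)
Word: 'aaaabbbb'
Counting: 4 a's and 4 b's
Check: 4 == 4? Yes
Derivation (S -> aSb applied 3 time(s), then S -> ab): S => aSb => aaSbb => aaaSbbb => aaaabbbb
Accepted

1


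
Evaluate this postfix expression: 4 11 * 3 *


Processing tokens left to right:
Push 4, Push 11
Pop 4 and 11, compute 4 * 11 = 44, push 44
Push 3
Pop 44 and 3, compute 44 * 3 = 132, push 132
Stack result: 132

132


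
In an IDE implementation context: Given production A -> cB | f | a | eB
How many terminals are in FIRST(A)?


Production: A -> cB | f | a | eB
Examining each alternative for leading terminals:
  A -> cB : first terminal = 'c'
  A -> f : first terminal = 'f'
  A -> a : first terminal = 'a'
  A -> eB : first terminal = 'e'
FIRST(A) = {a, c, e, f}
Count: 4

4


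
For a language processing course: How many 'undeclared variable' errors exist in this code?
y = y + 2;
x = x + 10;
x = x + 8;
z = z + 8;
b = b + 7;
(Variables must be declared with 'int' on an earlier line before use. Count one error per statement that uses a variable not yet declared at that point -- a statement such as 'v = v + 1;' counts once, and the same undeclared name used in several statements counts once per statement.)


Scanning code line by line:
  Line 1: use 'y' -> ERROR (undeclared)
  Line 2: use 'x' -> ERROR (undeclared)
  Line 3: use 'x' -> ERROR (undeclared)
  Line 4: use 'z' -> ERROR (undeclared)
  Line 5: use 'b' -> ERROR (undeclared)
Total undeclared variable errors: 5

5


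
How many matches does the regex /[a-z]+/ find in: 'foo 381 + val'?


Pattern: /[a-z]+/ (identifiers)
Input: 'foo 381 + val'
Scanning for matches:
  Match 1: 'foo'
  Match 2: 'val'
Total matches: 2

2


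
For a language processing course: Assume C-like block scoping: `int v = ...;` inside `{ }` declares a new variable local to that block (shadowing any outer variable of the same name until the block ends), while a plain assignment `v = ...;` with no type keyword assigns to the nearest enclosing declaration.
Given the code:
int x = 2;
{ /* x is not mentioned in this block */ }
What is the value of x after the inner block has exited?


Analyzing scoping rules:
Outer scope: declares x = 2
Inner block: x is neither redeclared nor assigned -> unchanged
After the block -> 2
Result: 2

2


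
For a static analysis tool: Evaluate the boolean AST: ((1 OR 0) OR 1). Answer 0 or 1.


Step 1: Evaluate inner node
  1 OR 0 = 1
Step 2: Evaluate root node
  1 OR 1 = 1

1


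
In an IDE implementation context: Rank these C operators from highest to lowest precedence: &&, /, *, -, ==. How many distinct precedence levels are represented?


Looking up precedence for each operator:
  && -> precedence 2
  / -> precedence 6
  * -> precedence 6
  - -> precedence 5
  == -> precedence 3
Sorted highest to lowest: /, *, -, ==, &&
Distinct precedence values: [6, 5, 3, 2]
Number of distinct levels: 4

4


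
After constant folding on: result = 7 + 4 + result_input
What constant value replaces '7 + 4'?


Identifying constant sub-expression:
  Original: result = 7 + 4 + result_input
  7 and 4 are both compile-time constants
  Evaluating: 7 + 4 = 11
  After folding: result = 11 + result_input

11


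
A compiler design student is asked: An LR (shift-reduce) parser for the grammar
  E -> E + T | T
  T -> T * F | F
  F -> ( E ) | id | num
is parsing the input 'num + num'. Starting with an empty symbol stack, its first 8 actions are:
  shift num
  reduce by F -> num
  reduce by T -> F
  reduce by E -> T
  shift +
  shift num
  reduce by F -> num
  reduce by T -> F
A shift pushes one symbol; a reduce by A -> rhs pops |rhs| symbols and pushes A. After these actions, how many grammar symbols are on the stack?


Tracking the symbol stack through each action:
  Action 1: shift 'num' : push -> stack = [num] (size 1)
  Action 2: reduce by F -> num : pop 1, push F -> stack = [F] (size 1)
  Action 3: reduce by T -> F : pop 1, push T -> stack = [T] (size 1)
  Action 4: reduce by E -> T : pop 1, push E -> stack = [E] (size 1)
  Action 5: shift '+' : push -> stack = [E, +] (size 2)
  Action 6: shift 'num' : push -> stack = [E, +, num] (size 3)
  Action 7: reduce by F -> num : pop 1, push F -> stack = [E, +, F] (size 3)
  Action 8: reduce by T -> F : pop 1, push T -> stack = [E, +, T] (size 3)
Final stack size: 3

3


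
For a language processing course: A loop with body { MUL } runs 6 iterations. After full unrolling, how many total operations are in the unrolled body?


Loop body operations: MUL (1 op per iteration)
Unrolling 6 iterations:
  Iteration 1: MUL (1 ops)
  Iteration 2: MUL (1 ops)
  Iteration 3: MUL (1 ops)
  Iteration 4: MUL (1 ops)
  Iteration 5: MUL (1 ops)
  Iteration 6: MUL (1 ops)
Total: 6 iterations * 1 ops/iter = 6 operations

6


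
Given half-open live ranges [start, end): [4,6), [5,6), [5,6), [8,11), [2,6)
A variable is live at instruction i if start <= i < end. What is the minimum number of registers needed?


Live ranges:
  Var0: [4, 6)
  Var1: [5, 6)
  Var2: [5, 6)
  Var3: [8, 11)
  Var4: [2, 6)
Sweep-line events (position, delta, active):
  pos=2 start -> active=1
  pos=4 start -> active=2
  pos=5 start -> active=3
  pos=5 start -> active=4
  pos=6 end -> active=3
  pos=6 end -> active=2
  pos=6 end -> active=1
  pos=6 end -> active=0
  pos=8 start -> active=1
  pos=11 end -> active=0
Maximum simultaneous active: 4
Minimum registers needed: 4

4


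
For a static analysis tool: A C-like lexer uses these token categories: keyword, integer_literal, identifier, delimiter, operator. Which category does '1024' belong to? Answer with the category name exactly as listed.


Token: '1024'
Checking categories:
  identifier: no
  integer_literal: YES
  operator: no
  keyword: no
  delimiter: no
Category: integer_literal

integer_literal


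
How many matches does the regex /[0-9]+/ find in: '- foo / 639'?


Pattern: /[0-9]+/ (int literals)
Input: '- foo / 639'
Scanning for matches:
  Match 1: '639'
Total matches: 1

1


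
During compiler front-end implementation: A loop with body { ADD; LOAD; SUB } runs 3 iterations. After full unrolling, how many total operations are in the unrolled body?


Loop body operations: ADD, LOAD, SUB (3 ops per iteration)
Unrolling 3 iterations:
  Iteration 1: ADD, LOAD, SUB (3 ops)
  Iteration 2: ADD, LOAD, SUB (3 ops)
  Iteration 3: ADD, LOAD, SUB (3 ops)
Total: 3 iterations * 3 ops/iter = 9 operations

9


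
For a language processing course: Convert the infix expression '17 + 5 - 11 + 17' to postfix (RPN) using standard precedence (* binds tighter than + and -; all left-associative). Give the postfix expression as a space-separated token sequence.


Applying the shunting-yard algorithm:
  Operand 17 -> output
  Push '+' onto operator stack -> op-stack: [+]
  Operand 5 -> output
  See '-' (prec 1); top '+' (prec 1) >= it -> pop '+' to output
  Push '-' onto operator stack -> op-stack: [-]
  Operand 11 -> output
  See '+' (prec 1); top '-' (prec 1) >= it -> pop '-' to output
  Push '+' onto operator stack -> op-stack: [+]
  Operand 17 -> output
  End of input: pop '+' to output
Postfix result: 17 5 + 11 - 17 +

17 5 + 11 - 17 +


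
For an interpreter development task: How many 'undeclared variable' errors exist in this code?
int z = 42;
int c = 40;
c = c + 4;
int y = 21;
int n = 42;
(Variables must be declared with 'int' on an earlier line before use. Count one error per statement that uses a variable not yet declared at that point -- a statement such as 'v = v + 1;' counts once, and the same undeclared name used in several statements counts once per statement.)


Scanning code line by line:
  Line 1: declare 'z' -> declared = ['z']
  Line 2: declare 'c' -> declared = ['c', 'z']
  Line 3: use 'c' -> OK (declared)
  Line 4: declare 'y' -> declared = ['c', 'y', 'z']
  Line 5: declare 'n' -> declared = ['c', 'n', 'y', 'z']
Total undeclared variable errors: 0

0


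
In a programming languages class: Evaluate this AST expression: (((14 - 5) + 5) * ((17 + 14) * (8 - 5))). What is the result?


Expression: (((14 - 5) + 5) * ((17 + 14) * (8 - 5)))
Evaluating step by step:
  14 - 5 = 9
  9 + 5 = 14
  17 + 14 = 31
  8 - 5 = 3
  31 * 3 = 93
  14 * 93 = 1302
Result: 1302

1302


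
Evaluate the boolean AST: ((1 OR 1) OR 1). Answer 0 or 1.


Step 1: Evaluate inner node
  1 OR 1 = 1
Step 2: Evaluate root node
  1 OR 1 = 1

1


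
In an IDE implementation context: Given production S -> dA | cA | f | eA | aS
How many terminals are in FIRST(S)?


Production: S -> dA | cA | f | eA | aS
Examining each alternative for leading terminals:
  S -> dA : first terminal = 'd'
  S -> cA : first terminal = 'c'
  S -> f : first terminal = 'f'
  S -> eA : first terminal = 'e'
  S -> aS : first terminal = 'a'
FIRST(S) = {a, c, d, e, f}
Count: 5

5


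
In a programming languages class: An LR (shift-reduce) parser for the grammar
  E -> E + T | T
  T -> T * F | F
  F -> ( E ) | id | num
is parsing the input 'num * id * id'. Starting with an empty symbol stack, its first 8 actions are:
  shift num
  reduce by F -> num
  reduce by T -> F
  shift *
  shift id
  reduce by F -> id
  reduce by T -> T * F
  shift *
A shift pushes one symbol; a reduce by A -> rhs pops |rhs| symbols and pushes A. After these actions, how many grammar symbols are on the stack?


Tracking the symbol stack through each action:
  Action 1: shift 'num' : push -> stack = [num] (size 1)
  Action 2: reduce by F -> num : pop 1, push F -> stack = [F] (size 1)
  Action 3: reduce by T -> F : pop 1, push T -> stack = [T] (size 1)
  Action 4: shift '*' : push -> stack = [T, *] (size 2)
  Action 5: shift 'id' : push -> stack = [T, *, id] (size 3)
  Action 6: reduce by F -> id : pop 1, push F -> stack = [T, *, F] (size 3)
  Action 7: reduce by T -> T * F : pop 3, push T -> stack = [T] (size 1)
  Action 8: shift '*' : push -> stack = [T, *] (size 2)
Final stack size: 2

2


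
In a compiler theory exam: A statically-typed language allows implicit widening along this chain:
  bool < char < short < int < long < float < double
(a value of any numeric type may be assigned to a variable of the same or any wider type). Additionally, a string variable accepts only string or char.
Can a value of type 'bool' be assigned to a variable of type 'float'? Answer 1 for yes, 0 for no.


Target variable type: float
Source value type: bool
Numeric ranks: bool=0, float=5
Widening allowed iff rank(source) <= rank(target): 0 <= 5? Yes
Result: 1

1


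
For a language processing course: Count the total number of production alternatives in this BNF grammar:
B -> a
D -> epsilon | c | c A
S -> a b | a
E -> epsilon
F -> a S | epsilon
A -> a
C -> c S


Counting alternatives per rule:
  B: 1 alternative(s)
  D: 3 alternative(s)
  S: 2 alternative(s)
  E: 1 alternative(s)
  F: 2 alternative(s)
  A: 1 alternative(s)
  C: 1 alternative(s)
Sum: 1 + 3 + 2 + 1 + 2 + 1 + 1 = 11

11


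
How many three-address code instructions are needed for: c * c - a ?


Expression: c * c - a
Generating three-address code (respecting * over +/- precedence):
  Instruction 1: t1 = c * c
  Instruction 2: t2 = t1 - a
Total instructions: 2

2


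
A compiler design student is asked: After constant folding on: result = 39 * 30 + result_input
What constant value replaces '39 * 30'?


Identifying constant sub-expression:
  Original: result = 39 * 30 + result_input
  39 and 30 are both compile-time constants
  Evaluating: 39 * 30 = 1170
  After folding: result = 1170 + result_input

1170


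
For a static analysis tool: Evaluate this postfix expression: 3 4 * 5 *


Processing tokens left to right:
Push 3, Push 4
Pop 3 and 4, compute 3 * 4 = 12, push 12
Push 5
Pop 12 and 5, compute 12 * 5 = 60, push 60
Stack result: 60

60


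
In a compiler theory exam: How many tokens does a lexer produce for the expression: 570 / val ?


Scanning '570 / val'
Token 1: '570' -> integer_literal
Token 2: '/' -> operator
Token 3: 'val' -> identifier
Total tokens: 3

3


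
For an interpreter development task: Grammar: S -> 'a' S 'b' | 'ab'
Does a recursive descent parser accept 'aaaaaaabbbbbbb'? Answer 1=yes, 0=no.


Grammar accepts strings of the form a^n b^n (n >= 1)
Word: 'aaaaaaabbbbbbb'
Counting: 7 a's and 7 b's
Check: 7 == 7? Yes
Derivation (S -> aSb applied 6 time(s), then S -> ab): S => aSb => aaSbb => aaaSbbb => aaaaSbbbb => aaaaaSbbbbb => aaaaaaSbbbbbb => aaaaaaabbbbbbb
Accepted

1


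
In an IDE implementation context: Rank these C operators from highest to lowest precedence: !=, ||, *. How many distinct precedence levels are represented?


Looking up precedence for each operator:
  != -> precedence 3
  || -> precedence 1
  * -> precedence 6
Sorted highest to lowest: *, !=, ||
Distinct precedence values: [6, 3, 1]
Number of distinct levels: 3

3


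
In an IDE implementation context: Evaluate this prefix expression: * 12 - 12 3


Parsing prefix expression: * 12 - 12 3
Step 1: Innermost operation '- 12 3'
  12 - 3 = 9
Step 2: Outer operation '* 12 [9]'
  12 * 9 = 108

108


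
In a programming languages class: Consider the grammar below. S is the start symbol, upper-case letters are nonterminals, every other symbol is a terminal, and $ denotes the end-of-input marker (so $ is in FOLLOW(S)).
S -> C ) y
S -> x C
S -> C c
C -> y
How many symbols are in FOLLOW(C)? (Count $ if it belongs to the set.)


S is the start symbol and does not occur in any rule body, so FOLLOW(S) = {$}.
Examining every occurrence of C in a rule body:
  S -> C ) y : C is followed by terminal ')' -> add ')'
  S -> x C : C is at the right end -> add FOLLOW(S) = {$}
  S -> C c : C is followed by terminal 'c' -> add 'c'
  C -> y : C does not occur in the body -> contributes nothing
FOLLOW(C) = {), c, $}
Count: 3

3


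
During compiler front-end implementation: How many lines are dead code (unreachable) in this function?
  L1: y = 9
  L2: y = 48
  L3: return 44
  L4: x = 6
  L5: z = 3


Analyzing control flow:
  L1: reachable (before return)
  L2: reachable (before return)
  L3: reachable (return statement)
  L4: DEAD (after return at L3)
  L5: DEAD (after return at L3)
Return at L3, total lines = 5
Dead lines: L4 through L5
Count: 2

2


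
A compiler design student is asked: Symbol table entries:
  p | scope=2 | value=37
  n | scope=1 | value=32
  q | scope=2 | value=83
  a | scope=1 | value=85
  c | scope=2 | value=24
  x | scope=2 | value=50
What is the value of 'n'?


Searching symbol table for 'n':
  p | scope=2 | value=37
  n | scope=1 | value=32 <- MATCH
  q | scope=2 | value=83
  a | scope=1 | value=85
  c | scope=2 | value=24
  x | scope=2 | value=50
Found 'n' at scope 1 with value 32

32


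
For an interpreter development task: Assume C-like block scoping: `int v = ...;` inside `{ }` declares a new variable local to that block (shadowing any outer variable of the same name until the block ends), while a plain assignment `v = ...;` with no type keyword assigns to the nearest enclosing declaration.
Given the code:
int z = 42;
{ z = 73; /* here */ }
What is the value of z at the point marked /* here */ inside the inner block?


Analyzing scoping rules:
Outer scope: declares z = 42
Inner block: 'z = 73;' has no type keyword, so it is an assignment to the outer z (no shadowing)
Inside the block, after the assignment -> 73
Result: 73

73


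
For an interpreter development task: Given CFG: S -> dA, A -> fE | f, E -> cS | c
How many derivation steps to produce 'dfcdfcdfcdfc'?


Grammar: S -> dA, A -> fE | f, E -> cS | c
Deriving 'dfcdfcdfcdfc':
Step 1: S -> dA => dA
Step 2: A -> fE => dfE
Step 3: E -> cS => dfcS
Step 4: S -> dA => dfcdA
Step 5: A -> fE => dfcdfE
Step 6: E -> cS => dfcdfcS
Step 7: S -> dA => dfcdfcdA
Step 8: A -> fE => dfcdfcdfE
Step 9: E -> cS => dfcdfcdfcS
Step 10: S -> dA => dfcdfcdfcdA
Step 11: A -> fE => dfcdfcdfcdfE
Step 12: E -> c => dfcdfcdfcdfc
Total derivation steps: 12

12


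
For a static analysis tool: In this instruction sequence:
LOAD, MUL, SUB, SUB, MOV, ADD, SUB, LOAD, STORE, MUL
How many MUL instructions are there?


Scanning instruction sequence for MUL:
  Position 1: LOAD
  Position 2: MUL <- MATCH
  Position 3: SUB
  Position 4: SUB
  Position 5: MOV
  Position 6: ADD
  Position 7: SUB
  Position 8: LOAD
  Position 9: STORE
  Position 10: MUL <- MATCH
Matches at positions: [2, 10]
Total MUL count: 2

2


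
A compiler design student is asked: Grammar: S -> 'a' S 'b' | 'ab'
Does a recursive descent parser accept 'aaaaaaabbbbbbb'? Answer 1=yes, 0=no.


Grammar accepts strings of the form a^n b^n (n >= 1)
Word: 'aaaaaaabbbbbbb'
Counting: 7 a's and 7 b's
Check: 7 == 7? Yes
Derivation (S -> aSb applied 6 time(s), then S -> ab): S => aSb => aaSbb => aaaSbbb => aaaaSbbbb => aaaaaSbbbbb => aaaaaaSbbbbbb => aaaaaaabbbbbbb
Accepted

1


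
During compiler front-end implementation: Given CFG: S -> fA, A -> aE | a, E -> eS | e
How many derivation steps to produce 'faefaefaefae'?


Grammar: S -> fA, A -> aE | a, E -> eS | e
Deriving 'faefaefaefae':
Step 1: S -> fA => fA
Step 2: A -> aE => faE
Step 3: E -> eS => faeS
Step 4: S -> fA => faefA
Step 5: A -> aE => faefaE
Step 6: E -> eS => faefaeS
Step 7: S -> fA => faefaefA
Step 8: A -> aE => faefaefaE
Step 9: E -> eS => faefaefaeS
Step 10: S -> fA => faefaefaefA
Step 11: A -> aE => faefaefaefaE
Step 12: E -> e => faefaefaefae
Total derivation steps: 12

12


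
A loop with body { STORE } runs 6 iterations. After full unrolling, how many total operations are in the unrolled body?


Loop body operations: STORE (1 op per iteration)
Unrolling 6 iterations:
  Iteration 1: STORE (1 ops)
  Iteration 2: STORE (1 ops)
  Iteration 3: STORE (1 ops)
  Iteration 4: STORE (1 ops)
  Iteration 5: STORE (1 ops)
  Iteration 6: STORE (1 ops)
Total: 6 iterations * 1 ops/iter = 6 operations

6


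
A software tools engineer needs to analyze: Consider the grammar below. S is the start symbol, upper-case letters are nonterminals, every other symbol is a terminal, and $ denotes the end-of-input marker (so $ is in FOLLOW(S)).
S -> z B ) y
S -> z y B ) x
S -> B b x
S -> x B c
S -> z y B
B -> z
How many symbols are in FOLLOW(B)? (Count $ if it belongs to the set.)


S is the start symbol and does not occur in any rule body, so FOLLOW(S) = {$}.
Examining every occurrence of B in a rule body:
  S -> z B ) y : B is followed by terminal ')' -> add ')'
  S -> z y B ) x : B is followed by terminal ')' -> add ')' (already in the set)
  S -> B b x : B is followed by terminal 'b' -> add 'b'
  S -> x B c : B is followed by terminal 'c' -> add 'c'
  S -> z y B : B is at the right end -> add FOLLOW(S) = {$}
  B -> z : B does not occur in the body -> contributes nothing
FOLLOW(B) = {), b, c, $}
Count: 4

4


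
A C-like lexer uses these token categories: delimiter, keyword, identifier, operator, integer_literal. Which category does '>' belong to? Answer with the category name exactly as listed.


Token: '>'
Checking categories:
  identifier: no
  integer_literal: no
  operator: YES
  keyword: no
  delimiter: no
Category: operator

operator


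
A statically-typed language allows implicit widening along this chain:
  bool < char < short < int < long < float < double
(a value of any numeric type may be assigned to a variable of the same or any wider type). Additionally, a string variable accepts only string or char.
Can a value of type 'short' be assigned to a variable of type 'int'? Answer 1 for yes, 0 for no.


Target variable type: int
Source value type: short
Numeric ranks: short=2, int=3
Widening allowed iff rank(source) <= rank(target): 2 <= 3? Yes
Result: 1

1


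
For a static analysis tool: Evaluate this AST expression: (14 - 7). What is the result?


Expression: (14 - 7)
Evaluating step by step:
  14 - 7 = 7
Result: 7

7


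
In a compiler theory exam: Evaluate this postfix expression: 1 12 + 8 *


Processing tokens left to right:
Push 1, Push 12
Pop 1 and 12, compute 1 + 12 = 13, push 13
Push 8
Pop 13 and 8, compute 13 * 8 = 104, push 104
Stack result: 104

104


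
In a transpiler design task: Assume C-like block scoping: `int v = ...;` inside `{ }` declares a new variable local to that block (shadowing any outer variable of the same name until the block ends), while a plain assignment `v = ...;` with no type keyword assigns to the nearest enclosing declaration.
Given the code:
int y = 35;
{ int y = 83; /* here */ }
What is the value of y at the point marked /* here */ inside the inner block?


Analyzing scoping rules:
Outer scope: declares y = 35
Inner block: 'int y = 83;' declares a NEW y that shadows the outer one
Inside the block the inner declaration is in scope -> 83
Result: 83

83


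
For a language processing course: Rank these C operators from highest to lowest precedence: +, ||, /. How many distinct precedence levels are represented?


Looking up precedence for each operator:
  + -> precedence 5
  || -> precedence 1
  / -> precedence 6
Sorted highest to lowest: /, +, ||
Distinct precedence values: [6, 5, 1]
Number of distinct levels: 3

3


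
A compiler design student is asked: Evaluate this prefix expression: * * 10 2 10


Parsing prefix expression: * * 10 2 10
Step 1: Innermost operation '* 10 2'
  10 * 2 = 20
Step 2: Outer operation '* [20] 10'
  20 * 10 = 200

200


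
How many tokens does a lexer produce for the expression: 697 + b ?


Scanning '697 + b'
Token 1: '697' -> integer_literal
Token 2: '+' -> operator
Token 3: 'b' -> identifier
Total tokens: 3

3


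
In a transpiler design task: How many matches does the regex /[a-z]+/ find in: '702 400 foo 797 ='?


Pattern: /[a-z]+/ (identifiers)
Input: '702 400 foo 797 ='
Scanning for matches:
  Match 1: 'foo'
Total matches: 1

1


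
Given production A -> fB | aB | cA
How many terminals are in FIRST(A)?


Production: A -> fB | aB | cA
Examining each alternative for leading terminals:
  A -> fB : first terminal = 'f'
  A -> aB : first terminal = 'a'
  A -> cA : first terminal = 'c'
FIRST(A) = {a, c, f}
Count: 3

3


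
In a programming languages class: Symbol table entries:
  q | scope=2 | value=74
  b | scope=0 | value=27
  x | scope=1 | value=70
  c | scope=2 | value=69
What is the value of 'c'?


Searching symbol table for 'c':
  q | scope=2 | value=74
  b | scope=0 | value=27
  x | scope=1 | value=70
  c | scope=2 | value=69 <- MATCH
Found 'c' at scope 2 with value 69

69


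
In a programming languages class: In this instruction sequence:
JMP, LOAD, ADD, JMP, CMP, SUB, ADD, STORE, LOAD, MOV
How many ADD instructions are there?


Scanning instruction sequence for ADD:
  Position 1: JMP
  Position 2: LOAD
  Position 3: ADD <- MATCH
  Position 4: JMP
  Position 5: CMP
  Position 6: SUB
  Position 7: ADD <- MATCH
  Position 8: STORE
  Position 9: LOAD
  Position 10: MOV
Matches at positions: [3, 7]
Total ADD count: 2

2


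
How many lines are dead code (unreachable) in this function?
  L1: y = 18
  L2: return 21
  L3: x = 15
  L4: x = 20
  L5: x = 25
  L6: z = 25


Analyzing control flow:
  L1: reachable (before return)
  L2: reachable (return statement)
  L3: DEAD (after return at L2)
  L4: DEAD (after return at L2)
  L5: DEAD (after return at L2)
  L6: DEAD (after return at L2)
Return at L2, total lines = 6
Dead lines: L3 through L6
Count: 4

4


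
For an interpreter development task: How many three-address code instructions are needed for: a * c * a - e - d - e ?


Expression: a * c * a - e - d - e
Generating three-address code (respecting * over +/- precedence):
  Instruction 1: t1 = a * c
  Instruction 2: t2 = t1 * a
  Instruction 3: t3 = t2 - e
  Instruction 4: t4 = t3 - d
  Instruction 5: t5 = t4 - e
Total instructions: 5

5


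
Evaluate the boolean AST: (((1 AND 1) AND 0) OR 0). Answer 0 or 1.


Step 1: Evaluate inner node
  1 AND 1 = 1
Step 2: Evaluate next node
  1 AND 0 = 0
Step 3: Evaluate root node
  0 OR 0 = 0

0


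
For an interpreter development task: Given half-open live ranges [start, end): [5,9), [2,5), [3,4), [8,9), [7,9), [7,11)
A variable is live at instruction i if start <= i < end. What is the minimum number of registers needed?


Live ranges:
  Var0: [5, 9)
  Var1: [2, 5)
  Var2: [3, 4)
  Var3: [8, 9)
  Var4: [7, 9)
  Var5: [7, 11)
Sweep-line events (position, delta, active):
  pos=2 start -> active=1
  pos=3 start -> active=2
  pos=4 end -> active=1
  pos=5 end -> active=0
  pos=5 start -> active=1
  pos=7 start -> active=2
  pos=7 start -> active=3
  pos=8 start -> active=4
  pos=9 end -> active=3
  pos=9 end -> active=2
  pos=9 end -> active=1
  pos=11 end -> active=0
Maximum simultaneous active: 4
Minimum registers needed: 4

4


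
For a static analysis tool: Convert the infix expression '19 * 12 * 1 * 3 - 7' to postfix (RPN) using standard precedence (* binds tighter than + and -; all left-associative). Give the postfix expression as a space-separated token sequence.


Applying the shunting-yard algorithm:
  Operand 19 -> output
  Push '*' onto operator stack -> op-stack: [*]
  Operand 12 -> output
  See '*' (prec 2); top '*' (prec 2) >= it -> pop '*' to output
  Push '*' onto operator stack -> op-stack: [*]
  Operand 1 -> output
  See '*' (prec 2); top '*' (prec 2) >= it -> pop '*' to output
  Push '*' onto operator stack -> op-stack: [*]
  Operand 3 -> output
  See '-' (prec 1); top '*' (prec 2) >= it -> pop '*' to output
  Push '-' onto operator stack -> op-stack: [-]
  Operand 7 -> output
  End of input: pop '-' to output
Postfix result: 19 12 * 1 * 3 * 7 -

19 12 * 1 * 3 * 7 -


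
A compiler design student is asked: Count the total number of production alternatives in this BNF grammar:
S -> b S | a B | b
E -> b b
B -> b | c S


Counting alternatives per rule:
  S: 3 alternative(s)
  E: 1 alternative(s)
  B: 2 alternative(s)
Sum: 3 + 1 + 2 = 6

6


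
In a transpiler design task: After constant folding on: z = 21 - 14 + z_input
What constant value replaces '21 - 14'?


Identifying constant sub-expression:
  Original: z = 21 - 14 + z_input
  21 and 14 are both compile-time constants
  Evaluating: 21 - 14 = 7
  After folding: z = 7 + z_input

7


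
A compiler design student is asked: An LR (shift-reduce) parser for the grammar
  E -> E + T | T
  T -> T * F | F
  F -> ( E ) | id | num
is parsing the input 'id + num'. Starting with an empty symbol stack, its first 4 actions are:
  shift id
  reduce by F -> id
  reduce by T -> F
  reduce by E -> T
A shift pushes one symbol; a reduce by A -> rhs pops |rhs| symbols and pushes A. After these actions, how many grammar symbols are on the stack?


Tracking the symbol stack through each action:
  Action 1: shift 'id' : push -> stack = [id] (size 1)
  Action 2: reduce by F -> id : pop 1, push F -> stack = [F] (size 1)
  Action 3: reduce by T -> F : pop 1, push T -> stack = [T] (size 1)
  Action 4: reduce by E -> T : pop 1, push E -> stack = [E] (size 1)
Final stack size: 1

1


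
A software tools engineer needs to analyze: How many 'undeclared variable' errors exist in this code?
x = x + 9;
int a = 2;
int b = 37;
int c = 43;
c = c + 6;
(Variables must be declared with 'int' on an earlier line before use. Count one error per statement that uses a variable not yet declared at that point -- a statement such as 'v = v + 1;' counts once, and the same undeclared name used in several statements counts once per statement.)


Scanning code line by line:
  Line 1: use 'x' -> ERROR (undeclared)
  Line 2: declare 'a' -> declared = ['a']
  Line 3: declare 'b' -> declared = ['a', 'b']
  Line 4: declare 'c' -> declared = ['a', 'b', 'c']
  Line 5: use 'c' -> OK (declared)
Total undeclared variable errors: 1

1


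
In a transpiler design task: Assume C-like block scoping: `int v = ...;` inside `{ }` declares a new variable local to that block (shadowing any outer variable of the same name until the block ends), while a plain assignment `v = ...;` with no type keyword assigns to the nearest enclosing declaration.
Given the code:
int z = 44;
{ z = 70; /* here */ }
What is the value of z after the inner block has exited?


Analyzing scoping rules:
Outer scope: declares z = 44
Inner block: 'z = 70;' has no type keyword, so it is an assignment to the outer z (no shadowing)
The assignment changed the outer variable itself, so the new value persists after the block -> 70
Result: 70

70


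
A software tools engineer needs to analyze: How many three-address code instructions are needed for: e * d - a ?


Expression: e * d - a
Generating three-address code (respecting * over +/- precedence):
  Instruction 1: t1 = e * d
  Instruction 2: t2 = t1 - a
Total instructions: 2

2


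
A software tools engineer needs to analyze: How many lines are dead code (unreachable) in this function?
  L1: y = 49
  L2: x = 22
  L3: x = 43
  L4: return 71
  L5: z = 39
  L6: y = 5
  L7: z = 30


Analyzing control flow:
  L1: reachable (before return)
  L2: reachable (before return)
  L3: reachable (before return)
  L4: reachable (return statement)
  L5: DEAD (after return at L4)
  L6: DEAD (after return at L4)
  L7: DEAD (after return at L4)
Return at L4, total lines = 7
Dead lines: L5 through L7
Count: 3

3


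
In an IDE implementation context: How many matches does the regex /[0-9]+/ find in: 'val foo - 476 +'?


Pattern: /[0-9]+/ (int literals)
Input: 'val foo - 476 +'
Scanning for matches:
  Match 1: '476'
Total matches: 1

1


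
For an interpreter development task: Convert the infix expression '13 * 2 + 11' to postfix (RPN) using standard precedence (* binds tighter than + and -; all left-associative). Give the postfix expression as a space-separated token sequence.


Applying the shunting-yard algorithm:
  Operand 13 -> output
  Push '*' onto operator stack -> op-stack: [*]
  Operand 2 -> output
  See '+' (prec 1); top '*' (prec 2) >= it -> pop '*' to output
  Push '+' onto operator stack -> op-stack: [+]
  Operand 11 -> output
  End of input: pop '+' to output
Postfix result: 13 2 * 11 +

13 2 * 11 +


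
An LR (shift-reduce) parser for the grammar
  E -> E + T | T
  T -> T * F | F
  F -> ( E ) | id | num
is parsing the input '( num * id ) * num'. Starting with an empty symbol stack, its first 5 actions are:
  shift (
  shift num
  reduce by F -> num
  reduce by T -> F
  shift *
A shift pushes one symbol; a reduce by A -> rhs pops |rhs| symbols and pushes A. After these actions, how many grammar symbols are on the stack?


Tracking the symbol stack through each action:
  Action 1: shift '(' : push -> stack = [(] (size 1)
  Action 2: shift 'num' : push -> stack = [(, num] (size 2)
  Action 3: reduce by F -> num : pop 1, push F -> stack = [(, F] (size 2)
  Action 4: reduce by T -> F : pop 1, push T -> stack = [(, T] (size 2)
  Action 5: shift '*' : push -> stack = [(, T, *] (size 3)
Final stack size: 3

3


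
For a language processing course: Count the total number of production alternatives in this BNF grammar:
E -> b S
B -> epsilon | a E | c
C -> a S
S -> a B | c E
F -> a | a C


Counting alternatives per rule:
  E: 1 alternative(s)
  B: 3 alternative(s)
  C: 1 alternative(s)
  S: 2 alternative(s)
  F: 2 alternative(s)
Sum: 1 + 3 + 1 + 2 + 2 = 9

9


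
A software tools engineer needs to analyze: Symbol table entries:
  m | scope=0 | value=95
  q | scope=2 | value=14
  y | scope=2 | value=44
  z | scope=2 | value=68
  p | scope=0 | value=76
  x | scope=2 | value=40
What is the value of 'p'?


Searching symbol table for 'p':
  m | scope=0 | value=95
  q | scope=2 | value=14
  y | scope=2 | value=44
  z | scope=2 | value=68
  p | scope=0 | value=76 <- MATCH
  x | scope=2 | value=40
Found 'p' at scope 0 with value 76

76


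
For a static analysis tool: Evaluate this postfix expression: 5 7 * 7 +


Processing tokens left to right:
Push 5, Push 7
Pop 5 and 7, compute 5 * 7 = 35, push 35
Push 7
Pop 35 and 7, compute 35 + 7 = 42, push 42
Stack result: 42

42


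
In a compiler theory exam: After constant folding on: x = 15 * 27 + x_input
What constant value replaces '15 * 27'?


Identifying constant sub-expression:
  Original: x = 15 * 27 + x_input
  15 and 27 are both compile-time constants
  Evaluating: 15 * 27 = 405
  After folding: x = 405 + x_input

405


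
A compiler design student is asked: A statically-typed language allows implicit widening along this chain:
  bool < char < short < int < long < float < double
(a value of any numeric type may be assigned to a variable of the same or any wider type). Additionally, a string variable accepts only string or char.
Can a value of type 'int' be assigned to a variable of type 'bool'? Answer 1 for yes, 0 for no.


Target variable type: bool
Source value type: int
Numeric ranks: int=3, bool=0
Widening allowed iff rank(source) <= rank(target): 3 <= 0? No
Result: 0

0


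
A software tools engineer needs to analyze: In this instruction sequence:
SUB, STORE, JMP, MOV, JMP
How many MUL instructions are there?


Scanning instruction sequence for MUL:
  Position 1: SUB
  Position 2: STORE
  Position 3: JMP
  Position 4: MOV
  Position 5: JMP
Matches at positions: []
Total MUL count: 0

0


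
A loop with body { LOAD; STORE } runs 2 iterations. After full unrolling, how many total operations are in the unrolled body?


Loop body operations: LOAD, STORE (2 ops per iteration)
Unrolling 2 iterations:
  Iteration 1: LOAD, STORE (2 ops)
  Iteration 2: LOAD, STORE (2 ops)
Total: 2 iterations * 2 ops/iter = 4 operations

4


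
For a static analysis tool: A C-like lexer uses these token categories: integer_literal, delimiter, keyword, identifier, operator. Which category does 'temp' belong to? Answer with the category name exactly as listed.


Token: 'temp'
Checking categories:
  identifier: YES
  integer_literal: no
  operator: no
  keyword: no
  delimiter: no
Category: identifier

identifier


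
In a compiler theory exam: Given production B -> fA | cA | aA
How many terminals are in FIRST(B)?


Production: B -> fA | cA | aA
Examining each alternative for leading terminals:
  B -> fA : first terminal = 'f'
  B -> cA : first terminal = 'c'
  B -> aA : first terminal = 'a'
FIRST(B) = {a, c, f}
Count: 3

3


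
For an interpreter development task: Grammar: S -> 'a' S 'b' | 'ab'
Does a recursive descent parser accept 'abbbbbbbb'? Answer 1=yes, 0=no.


Grammar accepts strings of the form a^n b^n (n >= 1)
Word: 'abbbbbbbb'
Counting: 1 a's and 8 b's
Check: 1 == 8? No
Mismatch: a-count != b-count
Rejected

0


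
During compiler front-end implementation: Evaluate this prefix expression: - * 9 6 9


Parsing prefix expression: - * 9 6 9
Step 1: Innermost operation '* 9 6'
  9 * 6 = 54
Step 2: Outer operation '- [54] 9'
  54 - 9 = 45

45


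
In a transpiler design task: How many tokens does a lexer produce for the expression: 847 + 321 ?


Scanning '847 + 321'
Token 1: '847' -> integer_literal
Token 2: '+' -> operator
Token 3: '321' -> integer_literal
Total tokens: 3

3


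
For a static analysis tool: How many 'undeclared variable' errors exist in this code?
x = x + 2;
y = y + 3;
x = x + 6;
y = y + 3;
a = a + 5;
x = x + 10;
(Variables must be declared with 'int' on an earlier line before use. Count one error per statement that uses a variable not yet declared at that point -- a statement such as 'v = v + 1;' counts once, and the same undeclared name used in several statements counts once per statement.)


Scanning code line by line:
  Line 1: use 'x' -> ERROR (undeclared)
  Line 2: use 'y' -> ERROR (undeclared)
  Line 3: use 'x' -> ERROR (undeclared)
  Line 4: use 'y' -> ERROR (undeclared)
  Line 5: use 'a' -> ERROR (undeclared)
  Line 6: use 'x' -> ERROR (undeclared)
Total undeclared variable errors: 6

6


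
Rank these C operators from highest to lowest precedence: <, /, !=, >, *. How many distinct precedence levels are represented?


Looking up precedence for each operator:
  < -> precedence 4
  / -> precedence 6
  != -> precedence 3
  > -> precedence 4
  * -> precedence 6
Sorted highest to lowest: /, *, <, >, !=
Distinct precedence values: [6, 4, 3]
Number of distinct levels: 3

3


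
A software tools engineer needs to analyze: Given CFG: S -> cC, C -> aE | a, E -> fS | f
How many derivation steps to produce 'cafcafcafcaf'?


Grammar: S -> cC, C -> aE | a, E -> fS | f
Deriving 'cafcafcafcaf':
Step 1: S -> cC => cC
Step 2: C -> aE => caE
Step 3: E -> fS => cafS
Step 4: S -> cC => cafcC
Step 5: C -> aE => cafcaE
Step 6: E -> fS => cafcafS
Step 7: S -> cC => cafcafcC
Step 8: C -> aE => cafcafcaE
Step 9: E -> fS => cafcafcafS
Step 10: S -> cC => cafcafcafcC
Step 11: C -> aE => cafcafcafcaE
Step 12: E -> f => cafcafcafcaf
Total derivation steps: 12

12


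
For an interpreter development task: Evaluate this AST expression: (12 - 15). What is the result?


Expression: (12 - 15)
Evaluating step by step:
  12 - 15 = -3
Result: -3

-3


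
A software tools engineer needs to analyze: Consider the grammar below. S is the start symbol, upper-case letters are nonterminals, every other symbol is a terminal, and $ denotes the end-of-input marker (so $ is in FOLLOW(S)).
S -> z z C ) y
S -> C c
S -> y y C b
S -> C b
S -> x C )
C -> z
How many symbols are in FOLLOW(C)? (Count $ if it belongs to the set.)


S is the start symbol and does not occur in any rule body, so FOLLOW(S) = {$}.
Examining every occurrence of C in a rule body:
  S -> z z C ) y : C is followed by terminal ')' -> add ')'
  S -> C c : C is followed by terminal 'c' -> add 'c'
  S -> y y C b : C is followed by terminal 'b' -> add 'b'
  S -> C b : C is followed by terminal 'b' -> add 'b' (already in the set)
  S -> x C ) : C is followed by terminal ')' -> add ')' (already in the set)
  C -> z : C does not occur in the body -> contributes nothing
FOLLOW(C) = {), b, c}
Count: 3

3


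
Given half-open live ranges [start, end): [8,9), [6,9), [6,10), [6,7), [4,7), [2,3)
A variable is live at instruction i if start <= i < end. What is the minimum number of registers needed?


Live ranges:
  Var0: [8, 9)
  Var1: [6, 9)
  Var2: [6, 10)
  Var3: [6, 7)
  Var4: [4, 7)
  Var5: [2, 3)
Sweep-line events (position, delta, active):
  pos=2 start -> active=1
  pos=3 end -> active=0
  pos=4 start -> active=1
  pos=6 start -> active=2
  pos=6 start -> active=3
  pos=6 start -> active=4
  pos=7 end -> active=3
  pos=7 end -> active=2
  pos=8 start -> active=3
  pos=9 end -> active=2
  pos=9 end -> active=1
  pos=10 end -> active=0
Maximum simultaneous active: 4
Minimum registers needed: 4

4


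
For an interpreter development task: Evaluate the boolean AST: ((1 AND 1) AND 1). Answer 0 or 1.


Step 1: Evaluate inner node
  1 AND 1 = 1
Step 2: Evaluate root node
  1 AND 1 = 1

1


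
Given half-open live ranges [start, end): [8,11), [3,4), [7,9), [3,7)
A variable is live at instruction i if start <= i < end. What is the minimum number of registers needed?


Live ranges:
  Var0: [8, 11)
  Var1: [3, 4)
  Var2: [7, 9)
  Var3: [3, 7)
Sweep-line events (position, delta, active):
  pos=3 start -> active=1
  pos=3 start -> active=2
  pos=4 end -> active=1
  pos=7 end -> active=0
  pos=7 start -> active=1
  pos=8 start -> active=2
  pos=9 end -> active=1
  pos=11 end -> active=0
Maximum simultaneous active: 2
Minimum registers needed: 2

2
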